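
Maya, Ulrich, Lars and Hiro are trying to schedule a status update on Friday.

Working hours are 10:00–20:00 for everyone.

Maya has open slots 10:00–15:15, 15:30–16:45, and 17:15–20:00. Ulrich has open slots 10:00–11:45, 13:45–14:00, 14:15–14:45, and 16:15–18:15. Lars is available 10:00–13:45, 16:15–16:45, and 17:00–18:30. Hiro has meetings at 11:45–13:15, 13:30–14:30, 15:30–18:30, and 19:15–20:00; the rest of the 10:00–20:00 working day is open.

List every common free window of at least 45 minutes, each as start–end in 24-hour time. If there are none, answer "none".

10:00–11:45

Hiro free within 10:00–20:00: 10:00–11:45, 13:15–13:30, 14:30–15:30, 18:30–19:15.
Maya ∩ Ulrich: 10:00–11:45, 13:45–14:00, 14:15–14:45, 16:15–16:45, 17:15–18:15.
Maya ∩ Ulrich ∩ Lars: 10:00–11:45, 16:15–16:45, 17:15–18:15.
Maya ∩ Ulrich ∩ Lars ∩ Hiro: 10:00–11:45.
Windows ≥ 45 min: 10:00–11:45.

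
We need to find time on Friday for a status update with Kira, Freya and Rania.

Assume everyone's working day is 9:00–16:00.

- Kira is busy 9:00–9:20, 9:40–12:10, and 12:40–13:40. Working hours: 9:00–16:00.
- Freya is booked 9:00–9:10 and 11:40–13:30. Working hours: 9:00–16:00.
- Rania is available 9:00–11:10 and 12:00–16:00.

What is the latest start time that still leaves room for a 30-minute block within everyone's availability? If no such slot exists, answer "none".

15:30

Kira free within 09:00–16:00: 09:20–09:40, 12:10–12:40, 13:40–16:00.
Freya free within 09:00–16:00: 09:10–11:40, 13:30–16:00.
Kira ∩ Freya: 09:20–09:40, 13:40–16:00.
Kira ∩ Freya ∩ Rania: 09:20–09:40, 13:40–16:00.
Windows ≥ 30 min: 13:40–16:00.
Latest start in the last window 13:40–16:00 is 16:00 − 30 min = 15:30.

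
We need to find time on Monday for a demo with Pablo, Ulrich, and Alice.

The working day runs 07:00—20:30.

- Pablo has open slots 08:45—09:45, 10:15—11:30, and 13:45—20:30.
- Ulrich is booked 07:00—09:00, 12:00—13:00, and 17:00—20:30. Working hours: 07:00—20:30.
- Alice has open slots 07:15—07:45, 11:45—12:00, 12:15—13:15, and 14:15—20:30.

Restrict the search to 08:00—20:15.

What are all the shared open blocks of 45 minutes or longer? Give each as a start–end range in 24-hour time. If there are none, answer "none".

14:15–17:00

Ulrich free within 07:00–20:30: 09:00–12:00, 13:00–17:00.
Pablo ∩ Ulrich: 09:00–09:45, 10:15–11:30, 13:45–17:00.
Pablo ∩ Ulrich ∩ Alice: 14:15–17:00.
Restricted to 08:00–20:15: 14:15–17:00.
Windows ≥ 45 min: 14:15–17:00.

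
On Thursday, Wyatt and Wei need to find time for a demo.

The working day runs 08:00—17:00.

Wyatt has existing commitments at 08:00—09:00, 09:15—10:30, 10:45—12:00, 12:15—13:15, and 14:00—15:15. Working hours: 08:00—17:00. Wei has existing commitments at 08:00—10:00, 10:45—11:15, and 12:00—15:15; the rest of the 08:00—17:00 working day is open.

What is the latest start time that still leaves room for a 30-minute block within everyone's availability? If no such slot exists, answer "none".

Wyatt free within 08:00–17:00: 09:00–09:15, 10:30–10:45, 12:00–12:15, 13:15–14:00, 15:15–17:00.
Wei free within 08:00–17:00: 10:00–10:45, 11:15–12:00, 15:15–17:00.
Wyatt ∩ Wei: 10:30–10:45, 15:15–17:00.
Windows ≥ 30 min: 15:15–17:00.
Latest start in the last window 15:15–17:00 is 17:00 − 30 min = 16:30.

16:30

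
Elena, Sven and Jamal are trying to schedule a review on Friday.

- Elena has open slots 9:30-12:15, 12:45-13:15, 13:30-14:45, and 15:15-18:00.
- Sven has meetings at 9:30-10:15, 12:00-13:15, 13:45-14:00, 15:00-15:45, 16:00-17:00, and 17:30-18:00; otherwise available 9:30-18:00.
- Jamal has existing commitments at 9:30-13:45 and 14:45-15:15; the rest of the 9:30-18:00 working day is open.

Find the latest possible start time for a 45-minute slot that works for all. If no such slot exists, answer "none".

Sven free within 09:30–18:00: 10:15–12:00, 13:15–13:45, 14:00–15:00, 15:45–16:00, 17:00–17:30.
Jamal free within 09:30–18:00: 13:45–14:45, 15:15–18:00.
Elena ∩ Sven: 10:15–12:00, 13:30–13:45, 14:00–14:45, 15:45–16:00, 17:00–17:30.
Elena ∩ Sven ∩ Jamal: 14:00–14:45, 15:45–16:00, 17:00–17:30.
Windows ≥ 45 min: 14:00–14:45.
Latest start in the last window 14:00–14:45 is 14:45 − 45 min = 14:00.

14:00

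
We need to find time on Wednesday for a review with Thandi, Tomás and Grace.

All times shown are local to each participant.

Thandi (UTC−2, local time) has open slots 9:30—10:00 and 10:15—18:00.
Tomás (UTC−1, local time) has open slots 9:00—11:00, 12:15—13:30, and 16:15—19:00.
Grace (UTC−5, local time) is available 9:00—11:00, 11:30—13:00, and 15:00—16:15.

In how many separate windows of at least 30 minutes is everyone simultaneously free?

2

Thandi → UTC: 11:30–12:00, 12:15–20:00.
Tomás → UTC: 10:00–12:00, 13:15–14:30, 17:15–20:00.
Grace → UTC: 14:00–16:00, 16:30–18:00, 20:00–21:15.
Thandi ∩ Tomás: 11:30–12:00, 13:15–14:30, 17:15–20:00.
Thandi ∩ Tomás ∩ Grace: 14:00–14:30, 17:15–18:00.
Windows ≥ 30 min: 14:00–14:30, 17:15–18:00.
That's 2 windows.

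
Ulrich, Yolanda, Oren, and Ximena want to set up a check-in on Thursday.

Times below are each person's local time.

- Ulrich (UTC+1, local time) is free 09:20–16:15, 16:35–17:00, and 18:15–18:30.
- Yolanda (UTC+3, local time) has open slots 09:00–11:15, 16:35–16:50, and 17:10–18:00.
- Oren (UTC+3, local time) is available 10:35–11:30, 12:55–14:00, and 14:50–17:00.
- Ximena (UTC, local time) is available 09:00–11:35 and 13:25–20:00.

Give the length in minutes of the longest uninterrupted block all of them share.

Ulrich → UTC: 08:20–15:15, 15:35–16:00, 17:15–17:30.
Yolanda → UTC: 06:00–08:15, 13:35–13:50, 14:10–15:00.
Oren → UTC: 07:35–08:30, 09:55–11:00, 11:50–14:00.
Ximena → UTC: 09:00–11:35, 13:25–20:00.
Ulrich ∩ Yolanda: 13:35–13:50, 14:10–15:00.
Ulrich ∩ Yolanda ∩ Oren: 13:35–13:50.
Ulrich ∩ Yolanda ∩ Oren ∩ Ximena: 13:35–13:50.
Single common window of 15 minutes.

15 minutes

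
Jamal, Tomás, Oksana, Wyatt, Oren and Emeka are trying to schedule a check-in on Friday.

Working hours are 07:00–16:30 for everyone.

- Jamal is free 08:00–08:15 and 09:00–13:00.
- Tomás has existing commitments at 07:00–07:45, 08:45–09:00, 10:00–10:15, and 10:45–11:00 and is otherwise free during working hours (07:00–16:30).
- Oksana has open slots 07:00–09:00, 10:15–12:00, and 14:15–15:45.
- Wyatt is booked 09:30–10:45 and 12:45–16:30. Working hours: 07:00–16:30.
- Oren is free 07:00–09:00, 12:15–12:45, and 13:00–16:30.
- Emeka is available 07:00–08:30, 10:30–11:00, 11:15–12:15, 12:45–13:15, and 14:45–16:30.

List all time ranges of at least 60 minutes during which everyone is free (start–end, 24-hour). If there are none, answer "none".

none

Tomás free within 07:00–16:30: 07:45–08:45, 09:00–10:00, 10:15–10:45, 11:00–16:30.
Wyatt free within 07:00–16:30: 07:00–09:30, 10:45–12:45.
Jamal ∩ Tomás: 08:00–08:15, 09:00–10:00, 10:15–10:45, 11:00–13:00.
Jamal ∩ Tomás ∩ Oksana: 08:00–08:15, 10:15–10:45, 11:00–12:00.
Jamal ∩ Tomás ∩ Oksana ∩ Wyatt: 08:00–08:15, 11:00–12:00.
Jamal ∩ Tomás ∩ Oksana ∩ Wyatt ∩ Oren: 08:00–08:15.
Jamal ∩ Tomás ∩ Oksana ∩ Wyatt ∩ Oren ∩ Emeka: 08:00–08:15.
Windows ≥ 60 min: (none).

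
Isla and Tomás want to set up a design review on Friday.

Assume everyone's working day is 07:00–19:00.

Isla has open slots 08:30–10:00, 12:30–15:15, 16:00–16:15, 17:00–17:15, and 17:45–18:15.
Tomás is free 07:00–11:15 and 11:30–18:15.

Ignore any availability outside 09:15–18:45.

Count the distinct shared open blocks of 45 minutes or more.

2

Isla ∩ Tomás: 08:30–10:00, 12:30–15:15, 16:00–16:15, 17:00–17:15, 17:45–18:15.
Restricted to 09:15–18:45: 09:15–10:00, 12:30–15:15, 16:00–16:15, 17:00–17:15, 17:45–18:15.
Windows ≥ 45 min: 09:15–10:00, 12:30–15:15.
That's 2 windows.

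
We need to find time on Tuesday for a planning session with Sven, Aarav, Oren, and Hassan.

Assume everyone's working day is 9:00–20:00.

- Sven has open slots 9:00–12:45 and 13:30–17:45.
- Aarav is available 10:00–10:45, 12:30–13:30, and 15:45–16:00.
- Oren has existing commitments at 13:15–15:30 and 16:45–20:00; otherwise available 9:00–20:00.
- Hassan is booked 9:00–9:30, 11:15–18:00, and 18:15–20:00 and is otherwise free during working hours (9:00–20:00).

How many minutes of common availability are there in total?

45 minutes

Oren free within 09:00–20:00: 09:00–13:15, 15:30–16:45.
Hassan free within 09:00–20:00: 09:30–11:15, 18:00–18:15.
Sven ∩ Aarav: 10:00–10:45, 12:30–12:45, 15:45–16:00.
Sven ∩ Aarav ∩ Oren: 10:00–10:45, 12:30–12:45, 15:45–16:00.
Sven ∩ Aarav ∩ Oren ∩ Hassan: 10:00–10:45.
Total common minutes: 45.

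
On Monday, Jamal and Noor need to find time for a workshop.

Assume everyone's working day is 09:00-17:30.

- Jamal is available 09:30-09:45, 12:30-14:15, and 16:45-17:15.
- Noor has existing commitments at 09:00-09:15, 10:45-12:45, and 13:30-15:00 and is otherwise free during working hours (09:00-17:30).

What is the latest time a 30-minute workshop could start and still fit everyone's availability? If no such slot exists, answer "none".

Noor free within 09:00–17:30: 09:15–10:45, 12:45–13:30, 15:00–17:30.
Jamal ∩ Noor: 09:30–09:45, 12:45–13:30, 16:45–17:15.
Windows ≥ 30 min: 12:45–13:30, 16:45–17:15.
Latest start in the last window 16:45–17:15 is 17:15 − 30 min = 16:45.

16:45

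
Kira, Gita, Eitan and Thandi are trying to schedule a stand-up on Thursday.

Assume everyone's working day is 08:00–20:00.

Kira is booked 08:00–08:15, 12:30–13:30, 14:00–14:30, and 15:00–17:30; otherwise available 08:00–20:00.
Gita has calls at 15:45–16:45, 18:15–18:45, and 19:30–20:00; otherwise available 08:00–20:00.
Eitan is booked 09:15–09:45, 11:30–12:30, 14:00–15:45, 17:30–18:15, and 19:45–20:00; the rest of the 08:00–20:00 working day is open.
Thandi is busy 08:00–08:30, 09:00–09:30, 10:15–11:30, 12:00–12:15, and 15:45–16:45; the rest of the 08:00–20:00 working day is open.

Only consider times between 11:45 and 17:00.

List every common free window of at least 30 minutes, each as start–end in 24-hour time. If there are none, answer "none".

13:30–14:00

Kira free within 08:00–20:00: 08:15–12:30, 13:30–14:00, 14:30–15:00, 17:30–20:00.
Gita free within 08:00–20:00: 08:00–15:45, 16:45–18:15, 18:45–19:30.
Eitan free within 08:00–20:00: 08:00–09:15, 09:45–11:30, 12:30–14:00, 15:45–17:30, 18:15–19:45.
Thandi free within 08:00–20:00: 08:30–09:00, 09:30–10:15, 11:30–12:00, 12:15–15:45, 16:45–20:00.
Kira ∩ Gita: 08:15–12:30, 13:30–14:00, 14:30–15:00, 17:30–18:15, 18:45–19:30.
Kira ∩ Gita ∩ Eitan: 08:15–09:15, 09:45–11:30, 13:30–14:00, 18:45–19:30.
Kira ∩ Gita ∩ Eitan ∩ Thandi: 08:30–09:00, 09:45–10:15, 13:30–14:00, 18:45–19:30.
Restricted to 11:45–17:00: 13:30–14:00.
Windows ≥ 30 min: 13:30–14:00.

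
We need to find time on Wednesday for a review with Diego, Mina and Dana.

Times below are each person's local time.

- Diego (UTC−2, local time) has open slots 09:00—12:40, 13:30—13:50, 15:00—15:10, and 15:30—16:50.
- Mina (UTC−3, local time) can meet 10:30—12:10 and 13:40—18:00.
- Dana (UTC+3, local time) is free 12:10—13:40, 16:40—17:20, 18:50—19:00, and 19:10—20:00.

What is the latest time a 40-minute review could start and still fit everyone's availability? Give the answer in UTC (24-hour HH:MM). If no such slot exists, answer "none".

Diego → UTC: 11:00–14:40, 15:30–15:50, 17:00–17:10, 17:30–18:50.
Mina → UTC: 13:30–15:10, 16:40–21:00.
Dana → UTC: 09:10–10:40, 13:40–14:20, 15:50–16:00, 16:10–17:00.
Diego ∩ Mina: 13:30–14:40, 17:00–17:10, 17:30–18:50.
Diego ∩ Mina ∩ Dana: 13:40–14:20.
Windows ≥ 40 min: 13:40–14:20.
Latest start in the last window 13:40–14:20 is 14:20 − 40 min = 13:40.

13:40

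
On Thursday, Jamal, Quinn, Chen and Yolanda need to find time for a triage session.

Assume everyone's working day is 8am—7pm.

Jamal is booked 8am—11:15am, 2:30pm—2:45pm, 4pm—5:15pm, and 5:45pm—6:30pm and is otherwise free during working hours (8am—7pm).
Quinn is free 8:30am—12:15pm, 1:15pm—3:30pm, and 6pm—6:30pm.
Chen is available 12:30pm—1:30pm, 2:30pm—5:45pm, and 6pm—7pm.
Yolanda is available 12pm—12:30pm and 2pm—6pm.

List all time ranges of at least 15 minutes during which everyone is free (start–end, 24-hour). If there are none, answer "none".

Jamal free within 08:00–19:00: 11:15–14:30, 14:45–16:00, 17:15–17:45, 18:30–19:00.
Jamal ∩ Quinn: 11:15–12:15, 13:15–14:30, 14:45–15:30.
Jamal ∩ Quinn ∩ Chen: 13:15–13:30, 14:45–15:30.
Jamal ∩ Quinn ∩ Chen ∩ Yolanda: 14:45–15:30.
Windows ≥ 15 min: 14:45–15:30.

14:45–15:30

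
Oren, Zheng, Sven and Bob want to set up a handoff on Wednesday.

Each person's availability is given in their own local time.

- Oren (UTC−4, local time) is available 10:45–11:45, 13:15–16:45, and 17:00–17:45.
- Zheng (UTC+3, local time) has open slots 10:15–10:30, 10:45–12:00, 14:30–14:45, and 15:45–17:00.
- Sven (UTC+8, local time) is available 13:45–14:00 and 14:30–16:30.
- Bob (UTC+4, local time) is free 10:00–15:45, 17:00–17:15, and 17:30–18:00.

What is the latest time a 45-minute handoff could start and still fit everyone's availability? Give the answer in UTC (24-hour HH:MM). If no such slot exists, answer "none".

none

Oren → UTC: 14:45–15:45, 17:15–20:45, 21:00–21:45.
Zheng → UTC: 07:15–07:30, 07:45–09:00, 11:30–11:45, 12:45–14:00.
Sven → UTC: 05:45–06:00, 06:30–08:30.
Bob → UTC: 06:00–11:45, 13:00–13:15, 13:30–14:00.
Oren ∩ Zheng: (none).
Oren ∩ Zheng ∩ Sven: (none).
Oren ∩ Zheng ∩ Sven ∩ Bob: (none).
Windows ≥ 45 min: (none).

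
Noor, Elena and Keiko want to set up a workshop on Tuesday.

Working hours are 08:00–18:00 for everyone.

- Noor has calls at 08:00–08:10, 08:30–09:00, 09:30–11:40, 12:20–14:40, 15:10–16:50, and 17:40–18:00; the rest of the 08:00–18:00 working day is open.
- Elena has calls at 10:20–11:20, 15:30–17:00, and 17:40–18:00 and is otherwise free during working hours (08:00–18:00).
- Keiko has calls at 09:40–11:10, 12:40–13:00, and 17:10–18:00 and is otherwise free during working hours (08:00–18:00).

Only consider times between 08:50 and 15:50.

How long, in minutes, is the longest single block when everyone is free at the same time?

Noor free within 08:00–18:00: 08:10–08:30, 09:00–09:30, 11:40–12:20, 14:40–15:10, 16:50–17:40.
Elena free within 08:00–18:00: 08:00–10:20, 11:20–15:30, 17:00–17:40.
Keiko free within 08:00–18:00: 08:00–09:40, 11:10–12:40, 13:00–17:10.
Noor ∩ Elena: 08:10–08:30, 09:00–09:30, 11:40–12:20, 14:40–15:10, 17:00–17:40.
Noor ∩ Elena ∩ Keiko: 08:10–08:30, 09:00–09:30, 11:40–12:20, 14:40–15:10, 17:00–17:10.
Restricted to 08:50–15:50: 09:00–09:30, 11:40–12:20, 14:40–15:10.
Common window lengths: 30, 40, 30 min; longest is 40.

40 minutes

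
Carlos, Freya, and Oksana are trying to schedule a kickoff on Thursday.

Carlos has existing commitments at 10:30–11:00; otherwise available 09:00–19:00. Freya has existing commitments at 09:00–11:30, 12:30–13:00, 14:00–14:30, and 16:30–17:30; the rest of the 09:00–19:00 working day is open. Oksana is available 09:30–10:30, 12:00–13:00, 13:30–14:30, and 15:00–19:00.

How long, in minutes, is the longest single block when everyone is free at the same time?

Carlos free within 09:00–19:00: 09:00–10:30, 11:00–19:00.
Freya free within 09:00–19:00: 11:30–12:30, 13:00–14:00, 14:30–16:30, 17:30–19:00.
Carlos ∩ Freya: 11:30–12:30, 13:00–14:00, 14:30–16:30, 17:30–19:00.
Carlos ∩ Freya ∩ Oksana: 12:00–12:30, 13:30–14:00, 15:00–16:30, 17:30–19:00.
Common window lengths: 30, 30, 90, 90 min; longest is 90.

90 minutes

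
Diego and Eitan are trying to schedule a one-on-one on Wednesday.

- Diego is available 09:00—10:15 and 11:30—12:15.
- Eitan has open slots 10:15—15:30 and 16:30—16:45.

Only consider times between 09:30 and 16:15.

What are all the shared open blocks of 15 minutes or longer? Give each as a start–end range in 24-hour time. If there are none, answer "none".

11:30–12:15

Diego ∩ Eitan: 11:30–12:15.
Restricted to 09:30–16:15: 11:30–12:15.
Windows ≥ 15 min: 11:30–12:15.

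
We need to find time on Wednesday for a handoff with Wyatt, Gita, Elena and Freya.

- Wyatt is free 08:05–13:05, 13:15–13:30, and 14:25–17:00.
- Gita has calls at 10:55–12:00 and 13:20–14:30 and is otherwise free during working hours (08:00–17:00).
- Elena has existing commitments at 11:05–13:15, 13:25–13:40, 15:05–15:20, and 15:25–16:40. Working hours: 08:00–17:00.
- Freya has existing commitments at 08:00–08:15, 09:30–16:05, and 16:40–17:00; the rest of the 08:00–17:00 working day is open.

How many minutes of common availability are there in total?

75 minutes

Gita free within 08:00–17:00: 08:00–10:55, 12:00–13:20, 14:30–17:00.
Elena free within 08:00–17:00: 08:00–11:05, 13:15–13:25, 13:40–15:05, 15:20–15:25, 16:40–17:00.
Freya free within 08:00–17:00: 08:15–09:30, 16:05–16:40.
Wyatt ∩ Gita: 08:05–10:55, 12:00–13:05, 13:15–13:20, 14:30–17:00.
Wyatt ∩ Gita ∩ Elena: 08:05–10:55, 13:15–13:20, 14:30–15:05, 15:20–15:25, 16:40–17:00.
Wyatt ∩ Gita ∩ Elena ∩ Freya: 08:15–09:30.
Total common minutes: 75.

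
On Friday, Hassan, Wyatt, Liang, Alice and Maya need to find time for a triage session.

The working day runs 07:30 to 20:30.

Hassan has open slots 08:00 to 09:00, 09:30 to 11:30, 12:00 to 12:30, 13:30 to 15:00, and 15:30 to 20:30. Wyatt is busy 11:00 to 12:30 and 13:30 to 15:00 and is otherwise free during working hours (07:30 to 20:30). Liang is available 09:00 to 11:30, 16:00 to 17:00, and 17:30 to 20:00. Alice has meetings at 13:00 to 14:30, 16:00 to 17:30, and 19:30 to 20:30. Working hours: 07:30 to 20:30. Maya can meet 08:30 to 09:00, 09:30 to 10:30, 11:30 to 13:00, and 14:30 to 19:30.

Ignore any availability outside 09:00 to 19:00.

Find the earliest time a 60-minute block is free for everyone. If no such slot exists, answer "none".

Wyatt free within 07:30–20:30: 07:30–11:00, 12:30–13:30, 15:00–20:30.
Alice free within 07:30–20:30: 07:30–13:00, 14:30–16:00, 17:30–19:30.
Hassan ∩ Wyatt: 08:00–09:00, 09:30–11:00, 15:30–20:30.
Hassan ∩ Wyatt ∩ Liang: 09:30–11:00, 16:00–17:00, 17:30–20:00.
Hassan ∩ Wyatt ∩ Liang ∩ Alice: 09:30–11:00, 17:30–19:30.
Hassan ∩ Wyatt ∩ Liang ∩ Alice ∩ Maya: 09:30–10:30, 17:30–19:30.
Restricted to 09:00–19:00: 09:30–10:30, 17:30–19:00.
Windows ≥ 60 min: 09:30–10:30, 17:30–19:00.
Earliest such window starts at 09:30.

09:30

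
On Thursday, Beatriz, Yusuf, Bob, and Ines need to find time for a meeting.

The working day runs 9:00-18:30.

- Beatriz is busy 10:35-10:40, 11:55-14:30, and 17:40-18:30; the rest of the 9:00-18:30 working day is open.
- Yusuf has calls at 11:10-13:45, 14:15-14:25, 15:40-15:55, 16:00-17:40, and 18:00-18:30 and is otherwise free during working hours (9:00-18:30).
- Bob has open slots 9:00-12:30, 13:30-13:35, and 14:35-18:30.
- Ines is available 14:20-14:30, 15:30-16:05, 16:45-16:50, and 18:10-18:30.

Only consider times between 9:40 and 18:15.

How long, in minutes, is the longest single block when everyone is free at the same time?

Beatriz free within 09:00–18:30: 09:00–10:35, 10:40–11:55, 14:30–17:40.
Yusuf free within 09:00–18:30: 09:00–11:10, 13:45–14:15, 14:25–15:40, 15:55–16:00, 17:40–18:00.
Beatriz ∩ Yusuf: 09:00–10:35, 10:40–11:10, 14:30–15:40, 15:55–16:00.
Beatriz ∩ Yusuf ∩ Bob: 09:00–10:35, 10:40–11:10, 14:35–15:40, 15:55–16:00.
Beatriz ∩ Yusuf ∩ Bob ∩ Ines: 15:30–15:40, 15:55–16:00.
Restricted to 09:40–18:15: 15:30–15:40, 15:55–16:00.
Common window lengths: 10, 5 min; longest is 10.

10 minutes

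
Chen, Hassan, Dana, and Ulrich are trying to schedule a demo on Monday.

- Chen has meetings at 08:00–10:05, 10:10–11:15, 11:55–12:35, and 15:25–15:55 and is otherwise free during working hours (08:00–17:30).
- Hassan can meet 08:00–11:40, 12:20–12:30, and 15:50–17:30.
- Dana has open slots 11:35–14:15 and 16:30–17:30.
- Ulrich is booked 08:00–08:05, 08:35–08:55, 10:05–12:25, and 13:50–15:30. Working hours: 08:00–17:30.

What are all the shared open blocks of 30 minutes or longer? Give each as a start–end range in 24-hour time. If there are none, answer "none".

Chen free within 08:00–17:30: 10:05–10:10, 11:15–11:55, 12:35–15:25, 15:55–17:30.
Ulrich free within 08:00–17:30: 08:05–08:35, 08:55–10:05, 12:25–13:50, 15:30–17:30.
Chen ∩ Hassan: 10:05–10:10, 11:15–11:40, 15:55–17:30.
Chen ∩ Hassan ∩ Dana: 11:35–11:40, 16:30–17:30.
Chen ∩ Hassan ∩ Dana ∩ Ulrich: 16:30–17:30.
Windows ≥ 30 min: 16:30–17:30.

16:30–17:30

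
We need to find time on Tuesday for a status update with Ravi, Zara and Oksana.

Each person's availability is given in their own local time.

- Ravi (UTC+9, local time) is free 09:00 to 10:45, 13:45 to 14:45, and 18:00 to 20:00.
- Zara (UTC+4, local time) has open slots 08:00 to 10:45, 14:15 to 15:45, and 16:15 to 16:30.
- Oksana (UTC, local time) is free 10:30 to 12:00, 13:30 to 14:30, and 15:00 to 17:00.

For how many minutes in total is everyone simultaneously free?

Ravi → UTC: 00:00–01:45, 04:45–05:45, 09:00–11:00.
Zara → UTC: 04:00–06:45, 10:15–11:45, 12:15–12:30.
Oksana → UTC: 10:30–12:00, 13:30–14:30, 15:00–17:00.
Ravi ∩ Zara: 04:45–05:45, 10:15–11:00.
Ravi ∩ Zara ∩ Oksana: 10:30–11:00.
Total common minutes: 30.

30 minutes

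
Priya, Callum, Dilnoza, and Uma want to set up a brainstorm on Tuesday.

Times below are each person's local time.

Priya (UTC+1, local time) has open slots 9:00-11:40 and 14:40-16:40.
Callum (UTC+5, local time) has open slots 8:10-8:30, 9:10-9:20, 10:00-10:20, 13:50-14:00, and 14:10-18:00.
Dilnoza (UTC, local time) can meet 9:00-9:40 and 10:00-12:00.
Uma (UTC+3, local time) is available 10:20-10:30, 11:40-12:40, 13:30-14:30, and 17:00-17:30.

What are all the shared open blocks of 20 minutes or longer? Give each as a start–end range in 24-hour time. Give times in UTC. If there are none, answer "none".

09:10–09:40

Priya → UTC: 08:00–10:40, 13:40–15:40.
Callum → UTC: 03:10–03:30, 04:10–04:20, 05:00–05:20, 08:50–09:00, 09:10–13:00.
Dilnoza → UTC: 09:00–09:40, 10:00–12:00.
Uma → UTC: 07:20–07:30, 08:40–09:40, 10:30–11:30, 14:00–14:30.
Priya ∩ Callum: 08:50–09:00, 09:10–10:40.
Priya ∩ Callum ∩ Dilnoza: 09:10–09:40, 10:00–10:40.
Priya ∩ Callum ∩ Dilnoza ∩ Uma: 09:10–09:40, 10:30–10:40.
Windows ≥ 20 min: 09:10–09:40.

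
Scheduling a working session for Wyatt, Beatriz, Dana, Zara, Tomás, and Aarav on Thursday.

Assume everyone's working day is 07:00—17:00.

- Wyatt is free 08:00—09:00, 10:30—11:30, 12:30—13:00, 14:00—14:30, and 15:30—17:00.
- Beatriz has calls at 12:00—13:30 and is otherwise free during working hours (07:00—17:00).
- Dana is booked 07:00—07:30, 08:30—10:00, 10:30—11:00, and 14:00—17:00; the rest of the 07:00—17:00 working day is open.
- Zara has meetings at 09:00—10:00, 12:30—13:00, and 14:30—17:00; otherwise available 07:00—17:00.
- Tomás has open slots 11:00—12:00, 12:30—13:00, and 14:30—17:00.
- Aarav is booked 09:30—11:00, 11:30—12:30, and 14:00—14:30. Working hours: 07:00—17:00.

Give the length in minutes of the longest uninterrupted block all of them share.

30 minutes

Beatriz free within 07:00–17:00: 07:00–12:00, 13:30–17:00.
Dana free within 07:00–17:00: 07:30–08:30, 10:00–10:30, 11:00–14:00.
Zara free within 07:00–17:00: 07:00–09:00, 10:00–12:30, 13:00–14:30.
Aarav free within 07:00–17:00: 07:00–09:30, 11:00–11:30, 12:30–14:00, 14:30–17:00.
Wyatt ∩ Beatriz: 08:00–09:00, 10:30–11:30, 14:00–14:30, 15:30–17:00.
Wyatt ∩ Beatriz ∩ Dana: 08:00–08:30, 11:00–11:30.
Wyatt ∩ Beatriz ∩ Dana ∩ Zara: 08:00–08:30, 11:00–11:30.
Wyatt ∩ Beatriz ∩ Dana ∩ Zara ∩ Tomás: 11:00–11:30.
Wyatt ∩ Beatriz ∩ Dana ∩ Zara ∩ Tomás ∩ Aarav: 11:00–11:30.
Single common window of 30 minutes.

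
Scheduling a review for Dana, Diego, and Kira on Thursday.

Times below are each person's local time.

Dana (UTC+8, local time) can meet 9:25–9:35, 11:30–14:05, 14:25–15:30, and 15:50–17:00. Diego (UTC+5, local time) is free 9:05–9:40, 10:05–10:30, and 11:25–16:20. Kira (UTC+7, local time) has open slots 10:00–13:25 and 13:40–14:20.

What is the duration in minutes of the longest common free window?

40 minutes

Dana → UTC: 01:25–01:35, 03:30–06:05, 06:25–07:30, 07:50–09:00.
Diego → UTC: 04:05–04:40, 05:05–05:30, 06:25–11:20.
Kira → UTC: 03:00–06:25, 06:40–07:20.
Dana ∩ Diego: 04:05–04:40, 05:05–05:30, 06:25–07:30, 07:50–09:00.
Dana ∩ Diego ∩ Kira: 04:05–04:40, 05:05–05:30, 06:40–07:20.
Common window lengths: 35, 25, 40 min; longest is 40.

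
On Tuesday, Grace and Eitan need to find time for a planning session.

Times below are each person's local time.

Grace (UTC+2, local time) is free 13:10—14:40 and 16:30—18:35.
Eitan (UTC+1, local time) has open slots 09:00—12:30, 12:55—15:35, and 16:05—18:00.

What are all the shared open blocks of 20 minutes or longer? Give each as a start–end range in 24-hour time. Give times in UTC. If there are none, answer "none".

Grace → UTC: 11:10–12:40, 14:30–16:35.
Eitan → UTC: 08:00–11:30, 11:55–14:35, 15:05–17:00.
Grace ∩ Eitan: 11:10–11:30, 11:55–12:40, 14:30–14:35, 15:05–16:35.
Windows ≥ 20 min: 11:10–11:30, 11:55–12:40, 15:05–16:35.

11:10–11:30, 11:55–12:40, 15:05–16:35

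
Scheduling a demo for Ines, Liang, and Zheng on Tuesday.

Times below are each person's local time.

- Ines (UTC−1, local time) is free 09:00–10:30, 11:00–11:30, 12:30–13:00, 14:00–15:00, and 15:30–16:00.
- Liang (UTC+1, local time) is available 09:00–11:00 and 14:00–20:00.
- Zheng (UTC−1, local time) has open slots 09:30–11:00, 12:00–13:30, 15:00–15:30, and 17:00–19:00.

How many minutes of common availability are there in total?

30 minutes

Ines → UTC: 10:00–11:30, 12:00–12:30, 13:30–14:00, 15:00–16:00, 16:30–17:00.
Liang → UTC: 08:00–10:00, 13:00–19:00.
Zheng → UTC: 10:30–12:00, 13:00–14:30, 16:00–16:30, 18:00–20:00.
Ines ∩ Liang: 13:30–14:00, 15:00–16:00, 16:30–17:00.
Ines ∩ Liang ∩ Zheng: 13:30–14:00.
Total common minutes: 30.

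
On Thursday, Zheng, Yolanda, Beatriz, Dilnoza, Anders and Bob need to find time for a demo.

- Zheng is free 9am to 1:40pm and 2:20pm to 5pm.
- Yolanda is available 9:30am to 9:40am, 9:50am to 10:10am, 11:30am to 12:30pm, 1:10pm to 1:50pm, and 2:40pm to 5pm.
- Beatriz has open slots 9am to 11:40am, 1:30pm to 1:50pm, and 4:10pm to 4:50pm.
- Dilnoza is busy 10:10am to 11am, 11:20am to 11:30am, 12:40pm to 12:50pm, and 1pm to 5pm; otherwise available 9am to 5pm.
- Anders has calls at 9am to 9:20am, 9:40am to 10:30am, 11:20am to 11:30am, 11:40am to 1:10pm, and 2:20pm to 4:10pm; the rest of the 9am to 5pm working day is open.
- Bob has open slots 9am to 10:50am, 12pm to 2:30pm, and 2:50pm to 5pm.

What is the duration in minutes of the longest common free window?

Dilnoza free within 09:00–17:00: 09:00–10:10, 11:00–11:20, 11:30–12:40, 12:50–13:00.
Anders free within 09:00–17:00: 09:20–09:40, 10:30–11:20, 11:30–11:40, 13:10–14:20, 16:10–17:00.
Zheng ∩ Yolanda: 09:30–09:40, 09:50–10:10, 11:30–12:30, 13:10–13:40, 14:40–17:00.
Zheng ∩ Yolanda ∩ Beatriz: 09:30–09:40, 09:50–10:10, 11:30–11:40, 13:30–13:40, 16:10–16:50.
Zheng ∩ Yolanda ∩ Beatriz ∩ Dilnoza: 09:30–09:40, 09:50–10:10, 11:30–11:40.
Zheng ∩ Yolanda ∩ Beatriz ∩ Dilnoza ∩ Anders: 09:30–09:40, 11:30–11:40.
Zheng ∩ Yolanda ∩ Beatriz ∩ Dilnoza ∩ Anders ∩ Bob: 09:30–09:40.
Single common window of 10 minutes.

10 minutes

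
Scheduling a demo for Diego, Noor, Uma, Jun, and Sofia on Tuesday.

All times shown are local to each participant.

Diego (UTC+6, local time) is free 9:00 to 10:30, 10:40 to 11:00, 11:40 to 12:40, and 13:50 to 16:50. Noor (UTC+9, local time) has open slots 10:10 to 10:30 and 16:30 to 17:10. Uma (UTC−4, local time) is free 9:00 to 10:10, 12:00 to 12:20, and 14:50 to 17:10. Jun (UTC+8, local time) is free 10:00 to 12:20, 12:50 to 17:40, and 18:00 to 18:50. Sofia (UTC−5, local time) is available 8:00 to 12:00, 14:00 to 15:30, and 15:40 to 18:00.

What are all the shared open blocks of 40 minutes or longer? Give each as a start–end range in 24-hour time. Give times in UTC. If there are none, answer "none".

Diego → UTC: 03:00–04:30, 04:40–05:00, 05:40–06:40, 07:50–10:50.
Noor → UTC: 01:10–01:30, 07:30–08:10.
Uma → UTC: 13:00–14:10, 16:00–16:20, 18:50–21:10.
Jun → UTC: 02:00–04:20, 04:50–09:40, 10:00–10:50.
Sofia → UTC: 13:00–17:00, 19:00–20:30, 20:40–23:00.
Diego ∩ Noor: 07:50–08:10.
Diego ∩ Noor ∩ Uma: (none).
Diego ∩ Noor ∩ Uma ∩ Jun: (none).
Diego ∩ Noor ∩ Uma ∩ Jun ∩ Sofia: (none).
Windows ≥ 40 min: (none).

none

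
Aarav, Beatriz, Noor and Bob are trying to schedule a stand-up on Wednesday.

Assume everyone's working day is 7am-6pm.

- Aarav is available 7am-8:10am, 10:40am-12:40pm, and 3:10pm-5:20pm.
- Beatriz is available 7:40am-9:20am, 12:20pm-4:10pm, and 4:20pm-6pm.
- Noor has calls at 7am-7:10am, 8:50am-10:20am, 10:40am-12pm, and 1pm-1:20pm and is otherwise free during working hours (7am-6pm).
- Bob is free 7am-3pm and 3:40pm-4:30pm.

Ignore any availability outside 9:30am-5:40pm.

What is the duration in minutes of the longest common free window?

30 minutes

Noor free within 07:00–18:00: 07:10–08:50, 10:20–10:40, 12:00–13:00, 13:20–18:00.
Aarav ∩ Beatriz: 07:40–08:10, 12:20–12:40, 15:10–16:10, 16:20–17:20.
Aarav ∩ Beatriz ∩ Noor: 07:40–08:10, 12:20–12:40, 15:10–16:10, 16:20–17:20.
Aarav ∩ Beatriz ∩ Noor ∩ Bob: 07:40–08:10, 12:20–12:40, 15:40–16:10, 16:20–16:30.
Restricted to 09:30–17:40: 12:20–12:40, 15:40–16:10, 16:20–16:30.
Common window lengths: 20, 30, 10 min; longest is 30.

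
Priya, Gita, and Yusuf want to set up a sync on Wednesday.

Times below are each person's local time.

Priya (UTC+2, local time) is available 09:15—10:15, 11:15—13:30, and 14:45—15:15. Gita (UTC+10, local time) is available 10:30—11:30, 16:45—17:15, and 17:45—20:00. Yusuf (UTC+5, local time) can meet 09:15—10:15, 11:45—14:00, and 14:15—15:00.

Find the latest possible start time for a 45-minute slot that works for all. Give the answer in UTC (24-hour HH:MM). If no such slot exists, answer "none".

09:15

Priya → UTC: 07:15–08:15, 09:15–11:30, 12:45–13:15.
Gita → UTC: 00:30–01:30, 06:45–07:15, 07:45–10:00.
Yusuf → UTC: 04:15–05:15, 06:45–09:00, 09:15–10:00.
Priya ∩ Gita: 07:45–08:15, 09:15–10:00.
Priya ∩ Gita ∩ Yusuf: 07:45–08:15, 09:15–10:00.
Windows ≥ 45 min: 09:15–10:00.
Latest start in the last window 09:15–10:00 is 10:00 − 45 min = 09:15.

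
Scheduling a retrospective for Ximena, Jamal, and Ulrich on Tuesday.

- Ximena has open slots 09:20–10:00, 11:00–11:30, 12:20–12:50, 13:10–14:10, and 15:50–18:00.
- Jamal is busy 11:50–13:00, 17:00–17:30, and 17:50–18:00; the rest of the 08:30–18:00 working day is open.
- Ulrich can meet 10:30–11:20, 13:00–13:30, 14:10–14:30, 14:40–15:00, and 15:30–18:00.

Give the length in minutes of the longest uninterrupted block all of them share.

Jamal free within 08:30–18:00: 08:30–11:50, 13:00–17:00, 17:30–17:50.
Ximena ∩ Jamal: 09:20–10:00, 11:00–11:30, 13:10–14:10, 15:50–17:00, 17:30–17:50.
Ximena ∩ Jamal ∩ Ulrich: 11:00–11:20, 13:10–13:30, 15:50–17:00, 17:30–17:50.
Common window lengths: 20, 20, 70, 20 min; longest is 70.

70 minutes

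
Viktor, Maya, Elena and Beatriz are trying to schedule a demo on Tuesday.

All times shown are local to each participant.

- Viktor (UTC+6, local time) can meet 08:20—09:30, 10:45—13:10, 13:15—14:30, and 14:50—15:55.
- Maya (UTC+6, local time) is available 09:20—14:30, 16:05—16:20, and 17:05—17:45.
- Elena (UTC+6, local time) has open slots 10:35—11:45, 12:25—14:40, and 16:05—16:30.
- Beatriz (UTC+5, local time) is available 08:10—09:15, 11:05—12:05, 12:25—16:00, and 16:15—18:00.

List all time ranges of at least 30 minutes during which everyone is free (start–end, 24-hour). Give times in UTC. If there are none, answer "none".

06:25–07:05, 07:25–08:30

Viktor → UTC: 02:20–03:30, 04:45–07:10, 07:15–08:30, 08:50–09:55.
Maya → UTC: 03:20–08:30, 10:05–10:20, 11:05–11:45.
Elena → UTC: 04:35–05:45, 06:25–08:40, 10:05–10:30.
Beatriz → UTC: 03:10–04:15, 06:05–07:05, 07:25–11:00, 11:15–13:00.
Viktor ∩ Maya: 03:20–03:30, 04:45–07:10, 07:15–08:30.
Viktor ∩ Maya ∩ Elena: 04:45–05:45, 06:25–07:10, 07:15–08:30.
Viktor ∩ Maya ∩ Elena ∩ Beatriz: 06:25–07:05, 07:25–08:30.
Windows ≥ 30 min: 06:25–07:05, 07:25–08:30.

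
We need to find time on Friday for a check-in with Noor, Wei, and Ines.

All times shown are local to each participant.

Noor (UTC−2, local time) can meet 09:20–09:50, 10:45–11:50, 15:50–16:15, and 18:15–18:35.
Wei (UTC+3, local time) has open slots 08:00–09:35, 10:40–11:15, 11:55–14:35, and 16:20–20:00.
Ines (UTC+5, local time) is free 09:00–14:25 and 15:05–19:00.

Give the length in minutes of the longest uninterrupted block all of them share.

30 minutes

Noor → UTC: 11:20–11:50, 12:45–13:50, 17:50–18:15, 20:15–20:35.
Wei → UTC: 05:00–06:35, 07:40–08:15, 08:55–11:35, 13:20–17:00.
Ines → UTC: 04:00–09:25, 10:05–14:00.
Noor ∩ Wei: 11:20–11:35, 13:20–13:50.
Noor ∩ Wei ∩ Ines: 11:20–11:35, 13:20–13:50.
Common window lengths: 15, 30 min; longest is 30.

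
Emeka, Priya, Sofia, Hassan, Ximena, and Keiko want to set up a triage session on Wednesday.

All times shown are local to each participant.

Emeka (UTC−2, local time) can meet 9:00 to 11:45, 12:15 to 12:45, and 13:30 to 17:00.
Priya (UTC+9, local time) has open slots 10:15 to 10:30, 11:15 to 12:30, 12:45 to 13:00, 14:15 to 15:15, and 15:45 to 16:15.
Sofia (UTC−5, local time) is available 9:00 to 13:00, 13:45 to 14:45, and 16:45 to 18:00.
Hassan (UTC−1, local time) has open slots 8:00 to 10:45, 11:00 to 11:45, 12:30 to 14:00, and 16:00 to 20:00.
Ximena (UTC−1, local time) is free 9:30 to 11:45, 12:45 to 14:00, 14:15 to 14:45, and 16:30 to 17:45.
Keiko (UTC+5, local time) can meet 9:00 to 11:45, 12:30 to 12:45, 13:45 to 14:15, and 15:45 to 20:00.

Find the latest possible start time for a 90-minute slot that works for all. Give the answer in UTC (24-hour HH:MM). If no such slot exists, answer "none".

Emeka → UTC: 11:00–13:45, 14:15–14:45, 15:30–19:00.
Priya → UTC: 01:15–01:30, 02:15–03:30, 03:45–04:00, 05:15–06:15, 06:45–07:15.
Sofia → UTC: 14:00–18:00, 18:45–19:45, 21:45–23:00.
Hassan → UTC: 09:00–11:45, 12:00–12:45, 13:30–15:00, 17:00–21:00.
Ximena → UTC: 10:30–12:45, 13:45–15:00, 15:15–15:45, 17:30–18:45.
Keiko → UTC: 04:00–06:45, 07:30–07:45, 08:45–09:15, 10:45–15:00.
Emeka ∩ Priya: (none).
Emeka ∩ Priya ∩ Sofia: (none).
Emeka ∩ Priya ∩ Sofia ∩ Hassan: (none).
Emeka ∩ Priya ∩ Sofia ∩ Hassan ∩ Ximena: (none).
Emeka ∩ Priya ∩ Sofia ∩ Hassan ∩ Ximena ∩ Keiko: (none).
Windows ≥ 90 min: (none).

none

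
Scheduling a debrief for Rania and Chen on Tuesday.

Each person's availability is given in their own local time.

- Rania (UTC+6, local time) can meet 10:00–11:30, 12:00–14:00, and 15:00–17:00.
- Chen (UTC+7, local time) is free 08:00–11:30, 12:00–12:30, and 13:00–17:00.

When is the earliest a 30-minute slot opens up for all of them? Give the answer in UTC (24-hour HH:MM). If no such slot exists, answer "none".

04:00

Rania → UTC: 04:00–05:30, 06:00–08:00, 09:00–11:00.
Chen → UTC: 01:00–04:30, 05:00–05:30, 06:00–10:00.
Rania ∩ Chen: 04:00–04:30, 05:00–05:30, 06:00–08:00, 09:00–10:00.
Windows ≥ 30 min: 04:00–04:30, 05:00–05:30, 06:00–08:00, 09:00–10:00.
Earliest such window starts at 04:00.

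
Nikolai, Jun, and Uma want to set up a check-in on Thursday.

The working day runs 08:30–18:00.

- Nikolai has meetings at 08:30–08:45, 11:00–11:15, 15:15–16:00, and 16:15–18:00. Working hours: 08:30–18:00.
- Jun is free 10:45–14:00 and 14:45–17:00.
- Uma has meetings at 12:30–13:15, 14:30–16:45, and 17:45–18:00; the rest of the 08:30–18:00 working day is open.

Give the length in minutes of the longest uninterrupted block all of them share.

Nikolai free within 08:30–18:00: 08:45–11:00, 11:15–15:15, 16:00–16:15.
Uma free within 08:30–18:00: 08:30–12:30, 13:15–14:30, 16:45–17:45.
Nikolai ∩ Jun: 10:45–11:00, 11:15–14:00, 14:45–15:15, 16:00–16:15.
Nikolai ∩ Jun ∩ Uma: 10:45–11:00, 11:15–12:30, 13:15–14:00.
Common window lengths: 15, 75, 45 min; longest is 75.

75 minutes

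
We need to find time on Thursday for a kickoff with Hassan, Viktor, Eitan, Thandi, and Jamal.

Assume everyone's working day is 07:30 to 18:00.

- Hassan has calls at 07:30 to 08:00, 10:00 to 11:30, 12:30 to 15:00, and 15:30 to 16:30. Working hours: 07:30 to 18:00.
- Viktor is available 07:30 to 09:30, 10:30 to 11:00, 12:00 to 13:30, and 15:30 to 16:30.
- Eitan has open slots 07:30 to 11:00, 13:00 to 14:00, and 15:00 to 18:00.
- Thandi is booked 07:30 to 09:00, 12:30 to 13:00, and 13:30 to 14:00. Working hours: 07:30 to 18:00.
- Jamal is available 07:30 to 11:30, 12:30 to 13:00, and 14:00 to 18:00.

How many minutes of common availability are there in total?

Hassan free within 07:30–18:00: 08:00–10:00, 11:30–12:30, 15:00–15:30, 16:30–18:00.
Thandi free within 07:30–18:00: 09:00–12:30, 13:00–13:30, 14:00–18:00.
Hassan ∩ Viktor: 08:00–09:30, 12:00–12:30.
Hassan ∩ Viktor ∩ Eitan: 08:00–09:30.
Hassan ∩ Viktor ∩ Eitan ∩ Thandi: 09:00–09:30.
Hassan ∩ Viktor ∩ Eitan ∩ Thandi ∩ Jamal: 09:00–09:30.
Total common minutes: 30.

30 minutes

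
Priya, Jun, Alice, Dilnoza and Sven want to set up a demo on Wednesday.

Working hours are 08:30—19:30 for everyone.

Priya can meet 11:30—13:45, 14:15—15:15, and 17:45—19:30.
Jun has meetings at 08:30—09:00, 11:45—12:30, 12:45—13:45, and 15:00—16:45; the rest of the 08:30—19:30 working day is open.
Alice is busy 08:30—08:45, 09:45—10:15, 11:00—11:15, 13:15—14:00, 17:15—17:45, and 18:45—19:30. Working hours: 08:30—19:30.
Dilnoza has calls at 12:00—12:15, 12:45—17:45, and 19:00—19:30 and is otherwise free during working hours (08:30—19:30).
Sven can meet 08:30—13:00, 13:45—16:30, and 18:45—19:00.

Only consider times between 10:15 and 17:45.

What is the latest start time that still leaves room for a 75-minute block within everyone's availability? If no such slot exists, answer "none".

Jun free within 08:30–19:30: 09:00–11:45, 12:30–12:45, 13:45–15:00, 16:45–19:30.
Alice free within 08:30–19:30: 08:45–09:45, 10:15–11:00, 11:15–13:15, 14:00–17:15, 17:45–18:45.
Dilnoza free within 08:30–19:30: 08:30–12:00, 12:15–12:45, 17:45–19:00.
Priya ∩ Jun: 11:30–11:45, 12:30–12:45, 14:15–15:00, 17:45–19:30.
Priya ∩ Jun ∩ Alice: 11:30–11:45, 12:30–12:45, 14:15–15:00, 17:45–18:45.
Priya ∩ Jun ∩ Alice ∩ Dilnoza: 11:30–11:45, 12:30–12:45, 17:45–18:45.
Priya ∩ Jun ∩ Alice ∩ Dilnoza ∩ Sven: 11:30–11:45, 12:30–12:45.
Restricted to 10:15–17:45: 11:30–11:45, 12:30–12:45.
Windows ≥ 75 min: (none).

none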